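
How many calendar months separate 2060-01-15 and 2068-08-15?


From January 2060 to August 2068
8 years * 12 = 96 months, plus 7 months = 103

103 months


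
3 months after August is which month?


August is month 8
8 + 3 = 11

November


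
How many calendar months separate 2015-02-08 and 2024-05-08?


From February 2015 to May 2024
9 years * 12 = 108 months, plus 3 months = 111

111 months


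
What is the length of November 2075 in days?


November 2075

30 days


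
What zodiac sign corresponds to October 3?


Date: October 3
Conventional tropical zodiac dates: Libra from September 23 onward; Scorpio starts October 23
October 3 falls within the Libra range

Libra


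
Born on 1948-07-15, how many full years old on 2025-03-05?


Birth: 1948-07-15
Reference: 2025-03-05
Year difference: 2025 - 1948 = 77
Birthday not yet reached in 2025, subtract 1

76 years old


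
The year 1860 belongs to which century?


Century = (year - 1) // 100 + 1
= (1860 - 1) // 100 + 1
= 1859 // 100 + 1
= 18 + 1

19th century


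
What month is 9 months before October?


October is month 10
10 - 9 = 1

January


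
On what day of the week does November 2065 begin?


Target: November 1, 2065
Anchor: Jan 1, 2065. With p = 2065 - 1 = 2064: (p + p//4 - p//100 + p//400) mod 7 = (2064 + 516 - 20 + 5) mod 7 = 2565 mod 7 = 3 -> Thursday (Mon=0 ... Sun=6)
Days before November (Jan-Oct): 304 days
Weekday index = (3 + 304) mod 7 = 6

Sunday


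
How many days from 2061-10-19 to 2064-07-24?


From 2061-10-19 to 2064-07-24
2061-10-19: days before October = 31 + 28 + 31 + 30 + 31 + 30 + 31 + 31 + 30 = 273 (2061 is not a leap year); day of year = 273 + 19 = 292
2064-07-24: days before July = 31 + 29 + 31 + 30 + 31 + 30 = 182 (2064 is a leap year); day of year = 182 + 24 = 206
Rest of 2061: 365 - 292 = 73
Full years 2062 (365), 2063 (365): 730
Total = 73 + 730 + 206 = 1009

1009 days


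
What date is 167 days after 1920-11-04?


Start: 1920-11-04, add 167 days
November 1920 has 30 days: 30 - 4 = 26 days to November 30 -> 141 left
December 1920 has 31 days -> 110 left
January 1921 has 31 days -> 79 left
February 1921 has 28 days -> 51 left
March 1921 has 31 days -> 20 left
April 1921: 20 <= 30 -> lands on April 20

Result: 1921-04-20


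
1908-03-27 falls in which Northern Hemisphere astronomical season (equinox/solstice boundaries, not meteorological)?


Date: March 27
Astronomical Spring (approx.; exact equinox/solstice day varies by year): March 20 to June 20
March 27 falls within the Spring window

Spring


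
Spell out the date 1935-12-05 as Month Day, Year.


ISO 1935-12-05 parses as year=1935, month=12, day=05
Month 12 -> December

December 5, 1935


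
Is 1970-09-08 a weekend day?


Anchor: Jan 1, 1970. With p = 1970 - 1 = 1969: (p + p//4 - p//100 + p//400) mod 7 = (1969 + 492 - 19 + 4) mod 7 = 2446 mod 7 = 3 -> Thursday (Mon=0 ... Sun=6)
Day of year: 251; offset = 250
Weekday index = (3 + 250) mod 7 = 1 -> Tuesday
Weekend days: Saturday, Sunday

No


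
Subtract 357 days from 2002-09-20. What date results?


Start: 2002-09-20, subtract 357 days
Back 20 days from September 20 reaches August 31, 2002 -> 337 left
August 2002 has 31 days -> back to July 31, 2002 -> 306 left
July 2002 has 31 days -> back to June 30, 2002 -> 275 left
June 2002 has 30 days -> back to May 31, 2002 -> 245 left
May 2002 has 31 days -> back to April 30, 2002 -> 214 left
April 2002 has 30 days -> back to March 31, 2002 -> 184 left
March 2002 has 31 days -> back to February 28, 2002 -> 153 left
February 2002 has 28 days -> back to January 31, 2002 -> 125 left
January 2002 has 31 days -> back to December 31, 2001 -> 94 left
December 2001 has 31 days -> back to November 30, 2001 -> 63 left
November 2001 has 30 days -> back to October 31, 2001 -> 33 left
October 2001 has 31 days -> back to September 30, 2001 -> 2 left
September 2001: 30 - 2 = 28 -> lands on September 28

Result: 2001-09-28


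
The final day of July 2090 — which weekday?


July 2090 has 31 days
Anchor: Jan 1, 2090. With p = 2090 - 1 = 2089: (p + p//4 - p//100 + p//400) mod 7 = (2089 + 522 - 20 + 5) mod 7 = 2596 mod 7 = 6 -> Sunday (Mon=0 ... Sun=6)
Days before July (Jan-Jun): 181; July 1 index = (6 + 181) mod 7 = 5 -> Saturday
Last day offset: 31 - 1 = 30 days
Weekday index = (5 + 30) mod 7 = 0

Monday, July 31


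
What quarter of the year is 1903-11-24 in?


Month: November (month 11)
Q1: Jan-Mar, Q2: Apr-Jun, Q3: Jul-Sep, Q4: Oct-Dec

Q4


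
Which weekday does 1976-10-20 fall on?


Date: October 20, 1976
Anchor: Jan 1, 1976. With p = 1976 - 1 = 1975: (p + p//4 - p//100 + p//400) mod 7 = (1975 + 493 - 19 + 4) mod 7 = 2453 mod 7 = 3 -> Thursday (Mon=0 ... Sun=6)
Days before October (Jan-Sep): 274; offset = 274 + 20 - 1 = 293
Weekday index = (3 + 293) mod 7 = 2

Day of the week: Wednesday


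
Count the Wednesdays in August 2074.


August 2074 has 31 days
Anchor: Jan 1, 2074. With p = 2074 - 1 = 2073: (p + p//4 - p//100 + p//400) mod 7 = (2073 + 518 - 20 + 5) mod 7 = 2576 mod 7 = 0 -> Monday (Mon=0 ... Sun=6)
Days before August (Jan-Jul): 212; August 1 index = (0 + 212) mod 7 = 2 -> Wednesday
First Wednesday is August 1
Wednesdays: 1, 8, 15, 22, 29

5 Wednesdays


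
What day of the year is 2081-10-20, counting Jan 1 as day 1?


Date: October 20, 2081
Days in months 1 through 9: 273
Plus 20 days in October

Day of year: 293


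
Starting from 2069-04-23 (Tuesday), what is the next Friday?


Current: Tuesday
Target: Friday
Days ahead: 3

Next Friday: 2069-04-26


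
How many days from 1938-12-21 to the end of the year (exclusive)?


Day of year: 355 of 365
Remaining = 365 - 355

10 days


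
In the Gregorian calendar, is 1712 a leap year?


Gregorian leap year rule: divisible by 4, but not by 100, unless also by 400.
1712 is divisible by 4 but not 100 -> leap year

Yes


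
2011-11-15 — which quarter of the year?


Month: November (month 11)
Q1: Jan-Mar, Q2: Apr-Jun, Q3: Jul-Sep, Q4: Oct-Dec

Q4


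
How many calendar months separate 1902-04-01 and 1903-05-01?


From April 1902 to May 1903
1 year * 12 = 12 months, plus 1 month = 13

13 months


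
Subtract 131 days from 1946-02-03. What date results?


Start: 1946-02-03, subtract 131 days
Back 3 days from February 3 reaches January 31, 1946 -> 128 left
January 1946 has 31 days -> back to December 31, 1945 -> 97 left
December 1945 has 31 days -> back to November 30, 1945 -> 66 left
November 1945 has 30 days -> back to October 31, 1945 -> 36 left
October 1945 has 31 days -> back to September 30, 1945 -> 5 left
September 1945: 30 - 5 = 25 -> lands on September 25

Result: 1945-09-25


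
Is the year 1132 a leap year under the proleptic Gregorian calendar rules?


Gregorian leap year rule: divisible by 4, but not by 100, unless also by 400.
1132 is divisible by 4 but not 100 -> leap year

Yes


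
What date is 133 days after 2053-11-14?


Start: 2053-11-14, add 133 days
November 2053 has 30 days: 30 - 14 = 16 days to November 30 -> 117 left
December 2053 has 31 days -> 86 left
January 2054 has 31 days -> 55 left
February 2054 has 28 days -> 27 left
March 2054: 27 <= 31 -> lands on March 27

Result: 2054-03-27


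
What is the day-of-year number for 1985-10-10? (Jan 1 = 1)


Date: October 10, 1985
Days in months 1 through 9: 273
Plus 10 days in October

Day of year: 283


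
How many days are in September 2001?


September 2001

30 days


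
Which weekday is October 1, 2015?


Target: October 1, 2015
Anchor: Jan 1, 2015. With p = 2015 - 1 = 2014: (p + p//4 - p//100 + p//400) mod 7 = (2014 + 503 - 20 + 5) mod 7 = 2502 mod 7 = 3 -> Thursday (Mon=0 ... Sun=6)
Days before October (Jan-Sep): 273 days
Weekday index = (3 + 273) mod 7 = 3

Thursday


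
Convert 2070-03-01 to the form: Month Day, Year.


ISO 2070-03-01 parses as year=2070, month=03, day=01
Month 3 -> March

March 1, 2070


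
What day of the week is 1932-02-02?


Date: February 2, 1932
Anchor: Jan 1, 1932. With p = 1932 - 1 = 1931: (p + p//4 - p//100 + p//400) mod 7 = (1931 + 482 - 19 + 4) mod 7 = 2398 mod 7 = 4 -> Friday (Mon=0 ... Sun=6)
Days before February (Jan): 31; offset = 31 + 2 - 1 = 32
Weekday index = (4 + 32) mod 7 = 1

Day of the week: Tuesday


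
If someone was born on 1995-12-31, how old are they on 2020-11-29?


Birth: 1995-12-31
Reference: 2020-11-29
Year difference: 2020 - 1995 = 25
Birthday not yet reached in 2020, subtract 1

24 years old


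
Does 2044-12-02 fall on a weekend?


Anchor: Jan 1, 2044. With p = 2044 - 1 = 2043: (p + p//4 - p//100 + p//400) mod 7 = (2043 + 510 - 20 + 5) mod 7 = 2538 mod 7 = 4 -> Friday (Mon=0 ... Sun=6)
Day of year: 337; offset = 336
Weekday index = (4 + 336) mod 7 = 4 -> Friday
Weekend days: Saturday, Sunday

No


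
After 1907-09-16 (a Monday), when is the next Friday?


Current: Monday
Target: Friday
Days ahead: 4

Next Friday: 1907-09-20


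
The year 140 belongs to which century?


Century = (year - 1) // 100 + 1
= (140 - 1) // 100 + 1
= 139 // 100 + 1
= 1 + 1

2nd century


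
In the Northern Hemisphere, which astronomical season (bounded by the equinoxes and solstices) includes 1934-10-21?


Date: October 21
Astronomical Autumn (approx.; exact equinox/solstice day varies by year): September 22 to December 20
October 21 falls within the Autumn window

Autumn


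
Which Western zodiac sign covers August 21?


Date: August 21
Conventional tropical zodiac dates: Leo from July 23 onward; Virgo starts August 23
August 21 falls within the Leo range

Leo


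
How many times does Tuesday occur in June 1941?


June 1941 has 30 days
Anchor: Jan 1, 1941. With p = 1941 - 1 = 1940: (p + p//4 - p//100 + p//400) mod 7 = (1940 + 485 - 19 + 4) mod 7 = 2410 mod 7 = 2 -> Wednesday (Mon=0 ... Sun=6)
Days before June (Jan-May): 151; June 1 index = (2 + 151) mod 7 = 6 -> Sunday
First Tuesday is June 3
Tuesdays: 3, 10, 17, 24

4 Tuesdays


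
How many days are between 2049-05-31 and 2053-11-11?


From 2049-05-31 to 2053-11-11
2049-05-31: days before May = 31 + 28 + 31 + 30 = 120 (2049 is not a leap year); day of year = 120 + 31 = 151
2053-11-11: days before November = 31 + 28 + 31 + 30 + 31 + 30 + 31 + 31 + 30 + 31 = 304 (2053 is not a leap year); day of year = 304 + 11 = 315
Rest of 2049: 365 - 151 = 214
Full years 2050 (365), 2051 (365), 2052 (366): 1096
Total = 214 + 1096 + 315 = 1625

1625 days


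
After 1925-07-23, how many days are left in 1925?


Day of year: 204 of 365
Remaining = 365 - 204

161 days


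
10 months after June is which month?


June is month 6
6 + 10 = 16; wrap: 16 - 12 = 4

April


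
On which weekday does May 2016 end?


May 2016 has 31 days
Anchor: Jan 1, 2016. With p = 2016 - 1 = 2015: (p + p//4 - p//100 + p//400) mod 7 = (2015 + 503 - 20 + 5) mod 7 = 2503 mod 7 = 4 -> Friday (Mon=0 ... Sun=6)
Days before May (Jan-Apr): 121; May 1 index = (4 + 121) mod 7 = 6 -> Sunday
Last day offset: 31 - 1 = 30 days
Weekday index = (6 + 30) mod 7 = 1

Tuesday, May 31


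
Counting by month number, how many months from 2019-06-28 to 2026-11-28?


From June 2019 to November 2026
7 years * 12 = 84 months, plus 5 months = 89

89 months


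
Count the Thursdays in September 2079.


September 2079 has 30 days
Anchor: Jan 1, 2079. With p = 2079 - 1 = 2078: (p + p//4 - p//100 + p//400) mod 7 = (2078 + 519 - 20 + 5) mod 7 = 2582 mod 7 = 6 -> Sunday (Mon=0 ... Sun=6)
Days before September (Jan-Aug): 243; September 1 index = (6 + 243) mod 7 = 4 -> Friday
First Thursday is September 7
Thursdays: 7, 14, 21, 28

4 Thursdays


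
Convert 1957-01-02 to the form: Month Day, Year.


ISO 1957-01-02 parses as year=1957, month=01, day=02
Month 1 -> January

January 2, 1957


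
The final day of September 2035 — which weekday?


September 2035 has 30 days
Anchor: Jan 1, 2035. With p = 2035 - 1 = 2034: (p + p//4 - p//100 + p//400) mod 7 = (2034 + 508 - 20 + 5) mod 7 = 2527 mod 7 = 0 -> Monday (Mon=0 ... Sun=6)
Days before September (Jan-Aug): 243; September 1 index = (0 + 243) mod 7 = 5 -> Saturday
Last day offset: 30 - 1 = 29 days
Weekday index = (5 + 29) mod 7 = 6

Sunday, September 30


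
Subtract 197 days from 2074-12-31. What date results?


Start: 2074-12-31, subtract 197 days
Back 31 days from December 31 reaches November 30, 2074 -> 166 left
November 2074 has 30 days -> back to October 31, 2074 -> 136 left
October 2074 has 31 days -> back to September 30, 2074 -> 105 left
September 2074 has 30 days -> back to August 31, 2074 -> 75 left
August 2074 has 31 days -> back to July 31, 2074 -> 44 left
July 2074 has 31 days -> back to June 30, 2074 -> 13 left
June 2074: 30 - 13 = 17 -> lands on June 17

Result: 2074-06-17


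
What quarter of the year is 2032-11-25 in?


Month: November (month 11)
Q1: Jan-Mar, Q2: Apr-Jun, Q3: Jul-Sep, Q4: Oct-Dec

Q4


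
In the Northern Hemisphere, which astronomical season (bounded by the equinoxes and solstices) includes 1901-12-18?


Date: December 18
Astronomical Autumn (approx.; exact equinox/solstice day varies by year): September 22 to December 20
December 18 falls within the Autumn window

Autumn


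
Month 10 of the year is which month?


Month 10 of 12

October


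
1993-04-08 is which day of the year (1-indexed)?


Date: April 8, 1993
Days in months 1 through 3: 90
Plus 8 days in April

Day of year: 98


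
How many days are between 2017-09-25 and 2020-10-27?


From 2017-09-25 to 2020-10-27
2017-09-25: days before September = 31 + 28 + 31 + 30 + 31 + 30 + 31 + 31 = 243 (2017 is not a leap year); day of year = 243 + 25 = 268
2020-10-27: days before October = 31 + 29 + 31 + 30 + 31 + 30 + 31 + 31 + 30 = 274 (2020 is a leap year); day of year = 274 + 27 = 301
Rest of 2017: 365 - 268 = 97
Full years 2018 (365), 2019 (365): 730
Total = 97 + 730 + 301 = 1128

1128 days


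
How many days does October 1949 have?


October 1949

31 days


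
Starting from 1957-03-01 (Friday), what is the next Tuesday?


Current: Friday
Target: Tuesday
Days ahead: 4

Next Tuesday: 1957-03-05


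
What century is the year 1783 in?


Century = (year - 1) // 100 + 1
= (1783 - 1) // 100 + 1
= 1782 // 100 + 1
= 17 + 1

18th century


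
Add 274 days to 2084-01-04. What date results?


Start: 2084-01-04, add 274 days
January 2084 has 31 days: 31 - 4 = 27 days to January 31 -> 247 left
February 2084 has 29 days -> 218 left
March 2084 has 31 days -> 187 left
April 2084 has 30 days -> 157 left
May 2084 has 31 days -> 126 left
June 2084 has 30 days -> 96 left
July 2084 has 31 days -> 65 left
August 2084 has 31 days -> 34 left
September 2084 has 30 days -> 4 left
October 2084: 4 <= 31 -> lands on October 4

Result: 2084-10-04


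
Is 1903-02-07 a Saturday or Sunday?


Anchor: Jan 1, 1903. With p = 1903 - 1 = 1902: (p + p//4 - p//100 + p//400) mod 7 = (1902 + 475 - 19 + 4) mod 7 = 2362 mod 7 = 3 -> Thursday (Mon=0 ... Sun=6)
Day of year: 38; offset = 37
Weekday index = (3 + 37) mod 7 = 5 -> Saturday
Weekend days: Saturday, Sunday

Yes


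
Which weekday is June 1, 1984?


Target: June 1, 1984
Anchor: Jan 1, 1984. With p = 1984 - 1 = 1983: (p + p//4 - p//100 + p//400) mod 7 = (1983 + 495 - 19 + 4) mod 7 = 2463 mod 7 = 6 -> Sunday (Mon=0 ... Sun=6)
Days before June (Jan-May): 152 days
Weekday index = (6 + 152) mod 7 = 4

Friday


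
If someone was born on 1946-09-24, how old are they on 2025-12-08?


Birth: 1946-09-24
Reference: 2025-12-08
Year difference: 2025 - 1946 = 79

79 years old


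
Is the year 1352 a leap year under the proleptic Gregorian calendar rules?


Gregorian leap year rule: divisible by 4, but not by 100, unless also by 400.
1352 is divisible by 4 but not 100 -> leap year

Yes


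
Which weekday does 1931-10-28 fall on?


Date: October 28, 1931
Anchor: Jan 1, 1931. With p = 1931 - 1 = 1930: (p + p//4 - p//100 + p//400) mod 7 = (1930 + 482 - 19 + 4) mod 7 = 2397 mod 7 = 3 -> Thursday (Mon=0 ... Sun=6)
Days before October (Jan-Sep): 273; offset = 273 + 28 - 1 = 300
Weekday index = (3 + 300) mod 7 = 2

Day of the week: Wednesday


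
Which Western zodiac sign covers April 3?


Date: April 3
Conventional tropical zodiac dates: Aries from March 21 onward; Taurus starts April 20
April 3 falls within the Aries range

Aries


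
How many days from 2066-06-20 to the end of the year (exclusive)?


Day of year: 171 of 365
Remaining = 365 - 171

194 days


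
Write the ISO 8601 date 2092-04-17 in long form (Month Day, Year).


ISO 2092-04-17 parses as year=2092, month=04, day=17
Month 4 -> April

April 17, 2092


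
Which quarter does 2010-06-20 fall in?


Month: June (month 6)
Q1: Jan-Mar, Q2: Apr-Jun, Q3: Jul-Sep, Q4: Oct-Dec

Q2


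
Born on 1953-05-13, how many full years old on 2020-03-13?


Birth: 1953-05-13
Reference: 2020-03-13
Year difference: 2020 - 1953 = 67
Birthday not yet reached in 2020, subtract 1

66 years old


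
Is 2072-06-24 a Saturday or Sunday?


Anchor: Jan 1, 2072. With p = 2072 - 1 = 2071: (p + p//4 - p//100 + p//400) mod 7 = (2071 + 517 - 20 + 5) mod 7 = 2573 mod 7 = 4 -> Friday (Mon=0 ... Sun=6)
Day of year: 176; offset = 175
Weekday index = (4 + 175) mod 7 = 4 -> Friday
Weekend days: Saturday, Sunday

No


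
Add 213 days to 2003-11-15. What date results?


Start: 2003-11-15, add 213 days
November 2003 has 30 days: 30 - 15 = 15 days to November 30 -> 198 left
December 2003 has 31 days -> 167 left
January 2004 has 31 days -> 136 left
February 2004 has 29 days -> 107 left
March 2004 has 31 days -> 76 left
April 2004 has 30 days -> 46 left
May 2004 has 31 days -> 15 left
June 2004: 15 <= 30 -> lands on June 15

Result: 2004-06-15


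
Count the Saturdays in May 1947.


May 1947 has 31 days
Anchor: Jan 1, 1947. With p = 1947 - 1 = 1946: (p + p//4 - p//100 + p//400) mod 7 = (1946 + 486 - 19 + 4) mod 7 = 2417 mod 7 = 2 -> Wednesday (Mon=0 ... Sun=6)
Days before May (Jan-Apr): 120; May 1 index = (2 + 120) mod 7 = 3 -> Thursday
First Saturday is May 3
Saturdays: 3, 10, 17, 24, 31

5 Saturdays


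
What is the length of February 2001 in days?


February 2001 (leap year: no)

28 days


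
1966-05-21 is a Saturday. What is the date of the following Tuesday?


Current: Saturday
Target: Tuesday
Days ahead: 3

Next Tuesday: 1966-05-24


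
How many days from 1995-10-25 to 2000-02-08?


From 1995-10-25 to 2000-02-08
1995-10-25: days before October = 31 + 28 + 31 + 30 + 31 + 30 + 31 + 31 + 30 = 273 (1995 is not a leap year); day of year = 273 + 25 = 298
2000-02-08: days before February = 31; day of year = 31 + 8 = 39
Rest of 1995: 365 - 298 = 67
Full years 1996 (366), 1997 (365), 1998 (365), 1999 (365): 1461
Total = 67 + 1461 + 39 = 1567

1567 days


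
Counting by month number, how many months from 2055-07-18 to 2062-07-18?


From July 2055 to July 2062
7 years * 12 = 84 months = 84

84 months


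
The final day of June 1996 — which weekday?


June 1996 has 30 days
Anchor: Jan 1, 1996. With p = 1996 - 1 = 1995: (p + p//4 - p//100 + p//400) mod 7 = (1995 + 498 - 19 + 4) mod 7 = 2478 mod 7 = 0 -> Monday (Mon=0 ... Sun=6)
Days before June (Jan-May): 152; June 1 index = (0 + 152) mod 7 = 5 -> Saturday
Last day offset: 30 - 1 = 29 days
Weekday index = (5 + 29) mod 7 = 6

Sunday, June 30


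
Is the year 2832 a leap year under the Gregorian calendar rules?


Gregorian leap year rule: divisible by 4, but not by 100, unless also by 400.
2832 is divisible by 4 but not 100 -> leap year

Yes


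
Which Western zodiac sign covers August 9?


Date: August 9
Conventional tropical zodiac dates: Leo from July 23 onward; Virgo starts August 23
August 9 falls within the Leo range

Leo


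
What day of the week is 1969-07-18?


Date: July 18, 1969
Anchor: Jan 1, 1969. With p = 1969 - 1 = 1968: (p + p//4 - p//100 + p//400) mod 7 = (1968 + 492 - 19 + 4) mod 7 = 2445 mod 7 = 2 -> Wednesday (Mon=0 ... Sun=6)
Days before July (Jan-Jun): 181; offset = 181 + 18 - 1 = 198
Weekday index = (2 + 198) mod 7 = 4

Day of the week: Friday


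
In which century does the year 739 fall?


Century = (year - 1) // 100 + 1
= (739 - 1) // 100 + 1
= 738 // 100 + 1
= 7 + 1

8th century


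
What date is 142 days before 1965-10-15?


Start: 1965-10-15, subtract 142 days
Back 15 days from October 15 reaches September 30, 1965 -> 127 left
September 1965 has 30 days -> back to August 31, 1965 -> 97 left
August 1965 has 31 days -> back to July 31, 1965 -> 66 left
July 1965 has 31 days -> back to June 30, 1965 -> 35 left
June 1965 has 30 days -> back to May 31, 1965 -> 5 left
May 1965: 31 - 5 = 26 -> lands on May 26

Result: 1965-05-26


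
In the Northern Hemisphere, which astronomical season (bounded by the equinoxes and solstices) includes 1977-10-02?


Date: October 2
Astronomical Autumn (approx.; exact equinox/solstice day varies by year): September 22 to December 20
October 2 falls within the Autumn window

Autumn


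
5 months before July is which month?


July is month 7
7 - 5 = 2

February


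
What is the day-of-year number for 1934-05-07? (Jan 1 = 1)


Date: May 7, 1934
Days in months 1 through 4: 120
Plus 7 days in May

Day of year: 127


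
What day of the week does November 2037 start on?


Target: November 1, 2037
Anchor: Jan 1, 2037. With p = 2037 - 1 = 2036: (p + p//4 - p//100 + p//400) mod 7 = (2036 + 509 - 20 + 5) mod 7 = 2530 mod 7 = 3 -> Thursday (Mon=0 ... Sun=6)
Days before November (Jan-Oct): 304 days
Weekday index = (3 + 304) mod 7 = 6

Sunday


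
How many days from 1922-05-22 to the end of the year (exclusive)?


Day of year: 142 of 365
Remaining = 365 - 142

223 days


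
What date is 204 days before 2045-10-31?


Start: 2045-10-31, subtract 204 days
Back 31 days from October 31 reaches September 30, 2045 -> 173 left
September 2045 has 30 days -> back to August 31, 2045 -> 143 left
August 2045 has 31 days -> back to July 31, 2045 -> 112 left
July 2045 has 31 days -> back to June 30, 2045 -> 81 left
June 2045 has 30 days -> back to May 31, 2045 -> 51 left
May 2045 has 31 days -> back to April 30, 2045 -> 20 left
April 2045: 30 - 20 = 10 -> lands on April 10

Result: 2045-04-10


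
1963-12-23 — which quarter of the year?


Month: December (month 12)
Q1: Jan-Mar, Q2: Apr-Jun, Q3: Jul-Sep, Q4: Oct-Dec

Q4


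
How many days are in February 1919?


February 1919 (leap year: no)

28 days


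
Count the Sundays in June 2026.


June 2026 has 30 days
Anchor: Jan 1, 2026. With p = 2026 - 1 = 2025: (p + p//4 - p//100 + p//400) mod 7 = (2025 + 506 - 20 + 5) mod 7 = 2516 mod 7 = 3 -> Thursday (Mon=0 ... Sun=6)
Days before June (Jan-May): 151; June 1 index = (3 + 151) mod 7 = 0 -> Monday
First Sunday is June 7
Sundays: 7, 14, 21, 28

4 Sundays


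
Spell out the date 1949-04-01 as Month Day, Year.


ISO 1949-04-01 parses as year=1949, month=04, day=01
Month 4 -> April

April 1, 1949


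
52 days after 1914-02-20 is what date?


Start: 1914-02-20, add 52 days
February 1914 has 28 days: 28 - 20 = 8 days to February 28 -> 44 left
March 1914 has 31 days -> 13 left
April 1914: 13 <= 30 -> lands on April 13

Result: 1914-04-13


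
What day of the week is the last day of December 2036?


December 2036 has 31 days
Anchor: Jan 1, 2036. With p = 2036 - 1 = 2035: (p + p//4 - p//100 + p//400) mod 7 = (2035 + 508 - 20 + 5) mod 7 = 2528 mod 7 = 1 -> Tuesday (Mon=0 ... Sun=6)
Days before December (Jan-Nov): 335; December 1 index = (1 + 335) mod 7 = 0 -> Monday
Last day offset: 31 - 1 = 30 days
Weekday index = (0 + 30) mod 7 = 2

Wednesday, December 31


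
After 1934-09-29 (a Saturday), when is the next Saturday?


Current: Saturday
Target: Saturday
Days ahead: 7

Next Saturday: 1934-10-06


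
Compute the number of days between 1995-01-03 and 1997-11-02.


From 1995-01-03 to 1997-11-02
1995-01-03: day of year = 3
1997-11-02: days before November = 31 + 28 + 31 + 30 + 31 + 30 + 31 + 31 + 30 + 31 = 304 (1997 is not a leap year); day of year = 304 + 2 = 306
Rest of 1995: 365 - 3 = 362
Full years 1996 (366): 366
Total = 362 + 366 + 306 = 1034

1034 days


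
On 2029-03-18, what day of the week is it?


Date: March 18, 2029
Anchor: Jan 1, 2029. With p = 2029 - 1 = 2028: (p + p//4 - p//100 + p//400) mod 7 = (2028 + 507 - 20 + 5) mod 7 = 2520 mod 7 = 0 -> Monday (Mon=0 ... Sun=6)
Days before March (Jan-Feb): 59; offset = 59 + 18 - 1 = 76
Weekday index = (0 + 76) mod 7 = 6

Day of the week: Sunday


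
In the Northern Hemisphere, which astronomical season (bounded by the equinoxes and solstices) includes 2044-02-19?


Date: February 19
Astronomical Winter (approx.; exact equinox/solstice day varies by year): December 21 to March 19
February 19 falls within the Winter window

Winter


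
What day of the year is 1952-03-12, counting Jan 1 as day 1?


Date: March 12, 1952
Days in months 1 through 2: 60
Plus 12 days in March

Day of year: 72


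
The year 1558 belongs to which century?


Century = (year - 1) // 100 + 1
= (1558 - 1) // 100 + 1
= 1557 // 100 + 1
= 15 + 1

16th century


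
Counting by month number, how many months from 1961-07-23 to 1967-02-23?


From July 1961 to February 1967
6 years * 12 = 72 months, minus 5 months = 67

67 months


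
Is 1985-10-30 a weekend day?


Anchor: Jan 1, 1985. With p = 1985 - 1 = 1984: (p + p//4 - p//100 + p//400) mod 7 = (1984 + 496 - 19 + 4) mod 7 = 2465 mod 7 = 1 -> Tuesday (Mon=0 ... Sun=6)
Day of year: 303; offset = 302
Weekday index = (1 + 302) mod 7 = 2 -> Wednesday
Weekend days: Saturday, Sunday

No


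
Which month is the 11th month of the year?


Month 11 of 12

November


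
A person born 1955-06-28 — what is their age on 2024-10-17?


Birth: 1955-06-28
Reference: 2024-10-17
Year difference: 2024 - 1955 = 69

69 years old


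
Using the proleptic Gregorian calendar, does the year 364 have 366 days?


Gregorian leap year rule: divisible by 4, but not by 100, unless also by 400.
364 is divisible by 4 but not 100 -> leap year

Yes


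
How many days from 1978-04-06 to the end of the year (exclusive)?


Day of year: 96 of 365
Remaining = 365 - 96

269 days


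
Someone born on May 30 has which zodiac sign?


Date: May 30
Conventional tropical zodiac dates: Gemini from May 21 onward; Cancer starts June 21
May 30 falls within the Gemini range

Gemini


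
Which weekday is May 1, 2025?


Target: May 1, 2025
Anchor: Jan 1, 2025. With p = 2025 - 1 = 2024: (p + p//4 - p//100 + p//400) mod 7 = (2024 + 506 - 20 + 5) mod 7 = 2515 mod 7 = 2 -> Wednesday (Mon=0 ... Sun=6)
Days before May (Jan-Apr): 120 days
Weekday index = (2 + 120) mod 7 = 3

Thursday


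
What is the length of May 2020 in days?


May 2020

31 days


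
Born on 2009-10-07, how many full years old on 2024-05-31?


Birth: 2009-10-07
Reference: 2024-05-31
Year difference: 2024 - 2009 = 15
Birthday not yet reached in 2024, subtract 1

14 years old


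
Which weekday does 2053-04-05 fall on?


Date: April 5, 2053
Anchor: Jan 1, 2053. With p = 2053 - 1 = 2052: (p + p//4 - p//100 + p//400) mod 7 = (2052 + 513 - 20 + 5) mod 7 = 2550 mod 7 = 2 -> Wednesday (Mon=0 ... Sun=6)
Days before April (Jan-Mar): 90; offset = 90 + 5 - 1 = 94
Weekday index = (2 + 94) mod 7 = 5

Day of the week: Saturday


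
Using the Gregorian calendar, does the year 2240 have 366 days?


Gregorian leap year rule: divisible by 4, but not by 100, unless also by 400.
2240 is divisible by 4 but not 100 -> leap year

Yes


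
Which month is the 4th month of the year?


Month 4 of 12

April


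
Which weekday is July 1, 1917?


Target: July 1, 1917
Anchor: Jan 1, 1917. With p = 1917 - 1 = 1916: (p + p//4 - p//100 + p//400) mod 7 = (1916 + 479 - 19 + 4) mod 7 = 2380 mod 7 = 0 -> Monday (Mon=0 ... Sun=6)
Days before July (Jan-Jun): 181 days
Weekday index = (0 + 181) mod 7 = 6

Sunday


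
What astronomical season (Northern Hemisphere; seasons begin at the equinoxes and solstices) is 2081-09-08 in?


Date: September 8
Astronomical Summer (approx.; exact equinox/solstice day varies by year): June 21 to September 21
September 8 falls within the Summer window

Summer


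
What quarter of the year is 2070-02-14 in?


Month: February (month 2)
Q1: Jan-Mar, Q2: Apr-Jun, Q3: Jul-Sep, Q4: Oct-Dec

Q1


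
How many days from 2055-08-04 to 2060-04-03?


From 2055-08-04 to 2060-04-03
2055-08-04: days before August = 31 + 28 + 31 + 30 + 31 + 30 + 31 = 212 (2055 is not a leap year); day of year = 212 + 4 = 216
2060-04-03: days before April = 31 + 29 + 31 = 91 (2060 is a leap year); day of year = 91 + 3 = 94
Rest of 2055: 365 - 216 = 149
Full years 2056 (366), 2057 (365), 2058 (365), 2059 (365): 1461
Total = 149 + 1461 + 94 = 1704

1704 days


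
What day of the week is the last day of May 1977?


May 1977 has 31 days
Anchor: Jan 1, 1977. With p = 1977 - 1 = 1976: (p + p//4 - p//100 + p//400) mod 7 = (1976 + 494 - 19 + 4) mod 7 = 2455 mod 7 = 5 -> Saturday (Mon=0 ... Sun=6)
Days before May (Jan-Apr): 120; May 1 index = (5 + 120) mod 7 = 6 -> Sunday
Last day offset: 31 - 1 = 30 days
Weekday index = (6 + 30) mod 7 = 1

Tuesday, May 31


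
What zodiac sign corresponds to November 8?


Date: November 8
Conventional tropical zodiac dates: Scorpio from October 23 onward; Sagittarius starts November 22
November 8 falls within the Scorpio range

Scorpio


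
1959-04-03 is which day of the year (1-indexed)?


Date: April 3, 1959
Days in months 1 through 3: 90
Plus 3 days in April

Day of year: 93


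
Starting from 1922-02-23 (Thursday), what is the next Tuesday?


Current: Thursday
Target: Tuesday
Days ahead: 5

Next Tuesday: 1922-02-28


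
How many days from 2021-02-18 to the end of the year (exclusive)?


Day of year: 49 of 365
Remaining = 365 - 49

316 days


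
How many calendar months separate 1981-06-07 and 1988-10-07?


From June 1981 to October 1988
7 years * 12 = 84 months, plus 4 months = 88

88 months


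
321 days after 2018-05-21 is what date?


Start: 2018-05-21, add 321 days
May 2018 has 31 days: 31 - 21 = 10 days to May 31 -> 311 left
June 2018 has 30 days -> 281 left
July 2018 has 31 days -> 250 left
August 2018 has 31 days -> 219 left
September 2018 has 30 days -> 189 left
October 2018 has 31 days -> 158 left
November 2018 has 30 days -> 128 left
December 2018 has 31 days -> 97 left
January 2019 has 31 days -> 66 left
February 2019 has 28 days -> 38 left
March 2019 has 31 days -> 7 left
April 2019: 7 <= 30 -> lands on April 7

Result: 2019-04-07


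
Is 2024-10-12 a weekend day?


Anchor: Jan 1, 2024. With p = 2024 - 1 = 2023: (p + p//4 - p//100 + p//400) mod 7 = (2023 + 505 - 20 + 5) mod 7 = 2513 mod 7 = 0 -> Monday (Mon=0 ... Sun=6)
Day of year: 286; offset = 285
Weekday index = (0 + 285) mod 7 = 5 -> Saturday
Weekend days: Saturday, Sunday

Yes


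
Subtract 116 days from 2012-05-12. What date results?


Start: 2012-05-12, subtract 116 days
Back 12 days from May 12 reaches April 30, 2012 -> 104 left
April 2012 has 30 days -> back to March 31, 2012 -> 74 left
March 2012 has 31 days -> back to February 29, 2012 -> 43 left
February 2012 has 29 days -> back to January 31, 2012 -> 14 left
January 2012: 31 - 14 = 17 -> lands on January 17

Result: 2012-01-17


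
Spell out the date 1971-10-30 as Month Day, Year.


ISO 1971-10-30 parses as year=1971, month=10, day=30
Month 10 -> October

October 30, 1971


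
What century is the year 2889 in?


Century = (year - 1) // 100 + 1
= (2889 - 1) // 100 + 1
= 2888 // 100 + 1
= 28 + 1

29th century


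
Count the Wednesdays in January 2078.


January 2078 has 31 days
Anchor: Jan 1, 2078. With p = 2078 - 1 = 2077: (p + p//4 - p//100 + p//400) mod 7 = (2077 + 519 - 20 + 5) mod 7 = 2581 mod 7 = 5 -> Saturday (Mon=0 ... Sun=6)
January 1 is the anchor itself -> Saturday
First Wednesday is January 5
Wednesdays: 5, 12, 19, 26

4 Wednesdays


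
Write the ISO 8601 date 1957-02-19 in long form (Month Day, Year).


ISO 1957-02-19 parses as year=1957, month=02, day=19
Month 2 -> February

February 19, 1957


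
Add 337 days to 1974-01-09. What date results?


Start: 1974-01-09, add 337 days
January 1974 has 31 days: 31 - 9 = 22 days to January 31 -> 315 left
February 1974 has 28 days -> 287 left
March 1974 has 31 days -> 256 left
April 1974 has 30 days -> 226 left
May 1974 has 31 days -> 195 left
June 1974 has 30 days -> 165 left
July 1974 has 31 days -> 134 left
August 1974 has 31 days -> 103 left
September 1974 has 30 days -> 73 left
October 1974 has 31 days -> 42 left
November 1974 has 30 days -> 12 left
December 1974: 12 <= 31 -> lands on December 12

Result: 1974-12-12


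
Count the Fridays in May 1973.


May 1973 has 31 days
Anchor: Jan 1, 1973. With p = 1973 - 1 = 1972: (p + p//4 - p//100 + p//400) mod 7 = (1972 + 493 - 19 + 4) mod 7 = 2450 mod 7 = 0 -> Monday (Mon=0 ... Sun=6)
Days before May (Jan-Apr): 120; May 1 index = (0 + 120) mod 7 = 1 -> Tuesday
First Friday is May 4
Fridays: 4, 11, 18, 25

4 Fridays


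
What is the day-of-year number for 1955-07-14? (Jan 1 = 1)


Date: July 14, 1955
Days in months 1 through 6: 181
Plus 14 days in July

Day of year: 195


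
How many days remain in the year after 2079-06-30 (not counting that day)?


Day of year: 181 of 365
Remaining = 365 - 181

184 days


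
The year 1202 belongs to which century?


Century = (year - 1) // 100 + 1
= (1202 - 1) // 100 + 1
= 1201 // 100 + 1
= 12 + 1

13th century


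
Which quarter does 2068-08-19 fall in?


Month: August (month 8)
Q1: Jan-Mar, Q2: Apr-Jun, Q3: Jul-Sep, Q4: Oct-Dec

Q3


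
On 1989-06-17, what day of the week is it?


Date: June 17, 1989
Anchor: Jan 1, 1989. With p = 1989 - 1 = 1988: (p + p//4 - p//100 + p//400) mod 7 = (1988 + 497 - 19 + 4) mod 7 = 2470 mod 7 = 6 -> Sunday (Mon=0 ... Sun=6)
Days before June (Jan-May): 151; offset = 151 + 17 - 1 = 167
Weekday index = (6 + 167) mod 7 = 5

Day of the week: Saturday


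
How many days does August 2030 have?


August 2030

31 days


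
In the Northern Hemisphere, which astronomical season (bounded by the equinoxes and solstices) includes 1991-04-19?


Date: April 19
Astronomical Spring (approx.; exact equinox/solstice day varies by year): March 20 to June 20
April 19 falls within the Spring window

Spring


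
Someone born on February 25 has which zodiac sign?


Date: February 25
Conventional tropical zodiac dates: Pisces from February 19 onward; Aries starts March 21
February 25 falls within the Pisces range

Pisces


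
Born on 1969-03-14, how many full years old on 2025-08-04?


Birth: 1969-03-14
Reference: 2025-08-04
Year difference: 2025 - 1969 = 56

56 years old


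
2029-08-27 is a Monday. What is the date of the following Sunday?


Current: Monday
Target: Sunday
Days ahead: 6

Next Sunday: 2029-09-02


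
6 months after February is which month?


February is month 2
2 + 6 = 8

August


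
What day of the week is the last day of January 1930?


January 1930 has 31 days
Anchor: Jan 1, 1930. With p = 1930 - 1 = 1929: (p + p//4 - p//100 + p//400) mod 7 = (1929 + 482 - 19 + 4) mod 7 = 2396 mod 7 = 2 -> Wednesday (Mon=0 ... Sun=6)
January 1 is the anchor itself -> Wednesday
Last day offset: 31 - 1 = 30 days
Weekday index = (2 + 30) mod 7 = 4

Friday, January 31


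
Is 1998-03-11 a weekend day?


Anchor: Jan 1, 1998. With p = 1998 - 1 = 1997: (p + p//4 - p//100 + p//400) mod 7 = (1997 + 499 - 19 + 4) mod 7 = 2481 mod 7 = 3 -> Thursday (Mon=0 ... Sun=6)
Day of year: 70; offset = 69
Weekday index = (3 + 69) mod 7 = 2 -> Wednesday
Weekend days: Saturday, Sunday

No


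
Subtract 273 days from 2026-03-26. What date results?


Start: 2026-03-26, subtract 273 days
Back 26 days from March 26 reaches February 28, 2026 -> 247 left
February 2026 has 28 days -> back to January 31, 2026 -> 219 left
January 2026 has 31 days -> back to December 31, 2025 -> 188 left
December 2025 has 31 days -> back to November 30, 2025 -> 157 left
November 2025 has 30 days -> back to October 31, 2025 -> 127 left
October 2025 has 31 days -> back to September 30, 2025 -> 96 left
September 2025 has 30 days -> back to August 31, 2025 -> 66 left
August 2025 has 31 days -> back to July 31, 2025 -> 35 left
July 2025 has 31 days -> back to June 30, 2025 -> 4 left
June 2025: 30 - 4 = 26 -> lands on June 26

Result: 2025-06-26


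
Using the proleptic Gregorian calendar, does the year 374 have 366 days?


Gregorian leap year rule: divisible by 4, but not by 100, unless also by 400.
374 is not divisible by 4 -> not a leap year

No


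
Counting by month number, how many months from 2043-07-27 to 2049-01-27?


From July 2043 to January 2049
6 years * 12 = 72 months, minus 6 months = 66

66 months


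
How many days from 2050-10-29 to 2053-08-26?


From 2050-10-29 to 2053-08-26
2050-10-29: days before October = 31 + 28 + 31 + 30 + 31 + 30 + 31 + 31 + 30 = 273 (2050 is not a leap year); day of year = 273 + 29 = 302
2053-08-26: days before August = 31 + 28 + 31 + 30 + 31 + 30 + 31 = 212 (2053 is not a leap year); day of year = 212 + 26 = 238
Rest of 2050: 365 - 302 = 63
Full years 2051 (365), 2052 (366): 731
Total = 63 + 731 + 238 = 1032

1032 days


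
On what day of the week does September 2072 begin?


Target: September 1, 2072
Anchor: Jan 1, 2072. With p = 2072 - 1 = 2071: (p + p//4 - p//100 + p//400) mod 7 = (2071 + 517 - 20 + 5) mod 7 = 2573 mod 7 = 4 -> Friday (Mon=0 ... Sun=6)
Days before September (Jan-Aug): 244 days
Weekday index = (4 + 244) mod 7 = 3

Thursday


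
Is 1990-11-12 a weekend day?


Anchor: Jan 1, 1990. With p = 1990 - 1 = 1989: (p + p//4 - p//100 + p//400) mod 7 = (1989 + 497 - 19 + 4) mod 7 = 2471 mod 7 = 0 -> Monday (Mon=0 ... Sun=6)
Day of year: 316; offset = 315
Weekday index = (0 + 315) mod 7 = 0 -> Monday
Weekend days: Saturday, Sunday

No


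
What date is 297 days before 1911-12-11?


Start: 1911-12-11, subtract 297 days
Back 11 days from December 11 reaches November 30, 1911 -> 286 left
November 1911 has 30 days -> back to October 31, 1911 -> 256 left
October 1911 has 31 days -> back to September 30, 1911 -> 225 left
September 1911 has 30 days -> back to August 31, 1911 -> 195 left
August 1911 has 31 days -> back to July 31, 1911 -> 164 left
July 1911 has 31 days -> back to June 30, 1911 -> 133 left
June 1911 has 30 days -> back to May 31, 1911 -> 103 left
May 1911 has 31 days -> back to April 30, 1911 -> 72 left
April 1911 has 30 days -> back to March 31, 1911 -> 42 left
March 1911 has 31 days -> back to February 28, 1911 -> 11 left
February 1911: 28 - 11 = 17 -> lands on February 17

Result: 1911-02-17


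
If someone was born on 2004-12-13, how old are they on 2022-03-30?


Birth: 2004-12-13
Reference: 2022-03-30
Year difference: 2022 - 2004 = 18
Birthday not yet reached in 2022, subtract 1

17 years old


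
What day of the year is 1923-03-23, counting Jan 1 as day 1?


Date: March 23, 1923
Days in months 1 through 2: 59
Plus 23 days in March

Day of year: 82


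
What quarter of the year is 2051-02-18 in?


Month: February (month 2)
Q1: Jan-Mar, Q2: Apr-Jun, Q3: Jul-Sep, Q4: Oct-Dec

Q1


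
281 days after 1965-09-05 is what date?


Start: 1965-09-05, add 281 days
September 1965 has 30 days: 30 - 5 = 25 days to September 30 -> 256 left
October 1965 has 31 days -> 225 left
November 1965 has 30 days -> 195 left
December 1965 has 31 days -> 164 left
January 1966 has 31 days -> 133 left
February 1966 has 28 days -> 105 left
March 1966 has 31 days -> 74 left
April 1966 has 30 days -> 44 left
May 1966 has 31 days -> 13 left
June 1966: 13 <= 30 -> lands on June 13

Result: 1966-06-13


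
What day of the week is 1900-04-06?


Date: April 6, 1900
Anchor: Jan 1, 1900. With p = 1900 - 1 = 1899: (p + p//4 - p//100 + p//400) mod 7 = (1899 + 474 - 18 + 4) mod 7 = 2359 mod 7 = 0 -> Monday (Mon=0 ... Sun=6)
Days before April (Jan-Mar): 90; offset = 90 + 6 - 1 = 95
Weekday index = (0 + 95) mod 7 = 4

Day of the week: Friday
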